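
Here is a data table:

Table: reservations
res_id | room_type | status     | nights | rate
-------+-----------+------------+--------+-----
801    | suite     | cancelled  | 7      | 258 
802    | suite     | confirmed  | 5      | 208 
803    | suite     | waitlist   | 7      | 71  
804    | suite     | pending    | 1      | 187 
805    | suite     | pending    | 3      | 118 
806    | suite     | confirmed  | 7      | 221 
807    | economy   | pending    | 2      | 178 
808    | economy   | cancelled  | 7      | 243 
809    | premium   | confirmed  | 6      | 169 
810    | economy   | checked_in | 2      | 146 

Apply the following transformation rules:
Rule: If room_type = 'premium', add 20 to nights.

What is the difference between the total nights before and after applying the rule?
20

Step 1: Original sum of nights = 47
Step 2: 1 records have room_type = 'premium'
Step 3: Each affected record changes by 20
Step 4: Total change = 1 × 20 = 20
Step 5: New sum = 47 + 20 = 67
Step 6: Difference = |67 - 47| = 20
        (Sum increased by 20)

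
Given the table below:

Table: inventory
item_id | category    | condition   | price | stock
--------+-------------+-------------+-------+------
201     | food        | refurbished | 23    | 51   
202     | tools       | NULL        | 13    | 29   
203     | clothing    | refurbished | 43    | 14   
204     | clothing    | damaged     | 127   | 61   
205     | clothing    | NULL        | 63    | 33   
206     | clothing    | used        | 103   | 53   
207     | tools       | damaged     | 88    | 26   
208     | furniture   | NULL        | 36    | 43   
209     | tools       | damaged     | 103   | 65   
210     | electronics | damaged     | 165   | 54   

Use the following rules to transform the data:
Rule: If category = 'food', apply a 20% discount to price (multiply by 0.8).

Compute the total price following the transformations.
759.4

Step 1: Records with category = 'food' have total price = 23
Step 2: Apply multiplier: 23 × 0.8 = 18.4
Step 3: Other records total: 741
Step 4: Final sum = 18.4 + 741 = 759.4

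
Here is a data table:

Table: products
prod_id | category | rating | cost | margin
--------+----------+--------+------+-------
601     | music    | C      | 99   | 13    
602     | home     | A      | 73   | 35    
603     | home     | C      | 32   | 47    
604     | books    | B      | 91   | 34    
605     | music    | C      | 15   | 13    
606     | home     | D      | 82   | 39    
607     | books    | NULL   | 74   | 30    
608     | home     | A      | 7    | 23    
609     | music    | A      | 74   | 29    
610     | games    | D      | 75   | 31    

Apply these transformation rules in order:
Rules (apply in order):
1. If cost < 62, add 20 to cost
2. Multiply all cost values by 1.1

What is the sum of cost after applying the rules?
750.2

Step 1: Apply Rule 1 - Add 20 to records with cost < 62
  - 3 records affected: 54 + (3 × 20) = 114
  - Unaffected records: 568
  - Sum after Rule 1: 682
Step 2: Apply Rule 2 - Multiply all by 1.1
  - 682 × 1.1 = 750.2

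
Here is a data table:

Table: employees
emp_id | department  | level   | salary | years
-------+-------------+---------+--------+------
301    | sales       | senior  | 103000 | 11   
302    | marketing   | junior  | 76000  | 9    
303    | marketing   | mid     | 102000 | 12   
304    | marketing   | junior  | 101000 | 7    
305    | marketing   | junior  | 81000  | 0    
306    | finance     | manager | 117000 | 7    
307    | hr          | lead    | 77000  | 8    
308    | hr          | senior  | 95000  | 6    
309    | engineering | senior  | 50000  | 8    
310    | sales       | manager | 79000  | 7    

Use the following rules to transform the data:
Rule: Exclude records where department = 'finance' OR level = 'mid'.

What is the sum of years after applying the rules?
56

Step 1: Find records where department = 'finance' OR level = 'mid'
Step 2: 2 records match, summing to 19
Step 3: Original sum: 75
Step 4: Remaining sum = 75 - 19 = 56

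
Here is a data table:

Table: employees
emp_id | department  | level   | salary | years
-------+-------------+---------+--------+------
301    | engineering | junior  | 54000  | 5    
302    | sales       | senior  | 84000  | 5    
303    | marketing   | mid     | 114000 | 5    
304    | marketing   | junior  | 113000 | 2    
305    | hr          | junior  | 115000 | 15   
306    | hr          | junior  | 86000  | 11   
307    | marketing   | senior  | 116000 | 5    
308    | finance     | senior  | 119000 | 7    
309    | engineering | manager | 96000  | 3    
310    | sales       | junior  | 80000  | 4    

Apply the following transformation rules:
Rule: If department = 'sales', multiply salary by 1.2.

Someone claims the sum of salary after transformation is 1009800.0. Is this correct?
Yes, the result is correct.

Step 1: Calculate the correct sum after transformation
Step 2: Apply multiplier 1.2 to records where department = 'sales'
Step 3: Correct result = 1009800.0
Step 4: Claimed result = 1009800.0
Step 5: 1009800.0 = 1009800.0 ✓
Conclusion: The claimed result is correct.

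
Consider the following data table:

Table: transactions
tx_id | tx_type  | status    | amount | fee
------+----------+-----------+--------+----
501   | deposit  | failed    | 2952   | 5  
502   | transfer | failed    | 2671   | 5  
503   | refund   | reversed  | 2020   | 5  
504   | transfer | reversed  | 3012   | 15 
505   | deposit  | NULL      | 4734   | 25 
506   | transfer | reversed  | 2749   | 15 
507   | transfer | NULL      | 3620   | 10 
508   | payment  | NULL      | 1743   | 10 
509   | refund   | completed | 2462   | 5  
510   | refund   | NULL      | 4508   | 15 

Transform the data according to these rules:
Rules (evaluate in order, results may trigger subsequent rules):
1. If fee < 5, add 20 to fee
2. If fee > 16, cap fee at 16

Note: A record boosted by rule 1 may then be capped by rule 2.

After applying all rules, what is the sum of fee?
101

Step 1: Apply rule 1 to records with fee < 5
  - 0 records get bonus of 20
  - Of these, 0 records then exceed 16 and get capped
Step 2: Apply rule 2 to records with fee > 16
  - 1 records (original) are capped
Step 3: Calculate final sum = 101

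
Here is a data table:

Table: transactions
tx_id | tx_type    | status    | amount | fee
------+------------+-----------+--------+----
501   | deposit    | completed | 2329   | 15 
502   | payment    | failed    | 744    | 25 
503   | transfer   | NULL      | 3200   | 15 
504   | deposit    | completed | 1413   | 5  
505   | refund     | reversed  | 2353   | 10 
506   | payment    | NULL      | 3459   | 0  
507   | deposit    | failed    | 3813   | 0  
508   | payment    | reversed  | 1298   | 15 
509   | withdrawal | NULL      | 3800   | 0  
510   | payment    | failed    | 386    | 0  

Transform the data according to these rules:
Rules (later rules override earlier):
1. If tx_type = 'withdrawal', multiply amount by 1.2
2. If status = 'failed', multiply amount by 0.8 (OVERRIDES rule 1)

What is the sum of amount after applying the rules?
22566.4

Step 1: Rule 2 takes priority for records with status = 'failed'
  - 3 records: 4943 × 0.8 = 3954.4
Step 2: Rule 1 applies to remaining records with tx_type = 'withdrawal'
  - 1 records: 3800 × 1.2 = 4560.0
Step 3: Other records unchanged: 14052
Step 4: Final sum = 3954.4 + 4560.0 + 14052 = 22566.4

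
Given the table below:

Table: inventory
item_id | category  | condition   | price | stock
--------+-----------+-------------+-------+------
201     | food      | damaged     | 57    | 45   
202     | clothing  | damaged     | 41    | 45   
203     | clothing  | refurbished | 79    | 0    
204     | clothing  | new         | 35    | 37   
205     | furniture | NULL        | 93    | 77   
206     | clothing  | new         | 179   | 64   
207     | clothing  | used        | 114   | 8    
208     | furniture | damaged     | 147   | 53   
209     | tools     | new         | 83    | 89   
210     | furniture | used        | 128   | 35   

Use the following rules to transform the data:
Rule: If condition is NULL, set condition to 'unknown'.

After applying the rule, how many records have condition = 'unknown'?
1

Step 1: Count records where condition IS NULL
Step 2: Found 1 records with NULL condition
Step 3: These records will have condition set to 'unknown'
Step 4: Records already having condition = 'unknown': 0
Step 5: Answer: 1 + 0 = 1 records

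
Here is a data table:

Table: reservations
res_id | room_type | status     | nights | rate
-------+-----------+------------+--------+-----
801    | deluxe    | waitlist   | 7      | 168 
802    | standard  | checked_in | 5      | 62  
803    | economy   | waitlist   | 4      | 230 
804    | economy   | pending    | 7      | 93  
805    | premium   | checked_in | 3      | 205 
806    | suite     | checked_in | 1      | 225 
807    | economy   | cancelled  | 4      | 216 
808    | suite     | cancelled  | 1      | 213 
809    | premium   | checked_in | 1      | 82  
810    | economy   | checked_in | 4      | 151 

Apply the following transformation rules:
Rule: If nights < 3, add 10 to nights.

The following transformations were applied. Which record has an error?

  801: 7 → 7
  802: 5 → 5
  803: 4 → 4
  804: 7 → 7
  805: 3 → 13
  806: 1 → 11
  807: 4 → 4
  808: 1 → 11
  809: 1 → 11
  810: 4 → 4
Record 805 has an error. The correct transformed value should be 3, not 13.

Step 1: Check each record against the rule
Step 2: Record 805 has nights = 3
Step 3: Since 3 >= 3, the bonus should not have been applied
Step 4: Correct value = 3, but claimed value = 13
Conclusion: Record 805 has the error.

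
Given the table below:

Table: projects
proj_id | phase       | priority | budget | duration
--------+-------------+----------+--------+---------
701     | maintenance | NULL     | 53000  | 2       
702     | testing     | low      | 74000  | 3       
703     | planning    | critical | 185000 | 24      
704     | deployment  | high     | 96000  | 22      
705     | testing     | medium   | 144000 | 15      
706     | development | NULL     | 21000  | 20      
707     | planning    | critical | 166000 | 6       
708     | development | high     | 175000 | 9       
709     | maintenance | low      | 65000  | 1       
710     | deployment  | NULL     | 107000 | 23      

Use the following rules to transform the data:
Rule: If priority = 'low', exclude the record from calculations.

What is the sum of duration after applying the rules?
121

Step 1: Identify records where priority = 'low'
Step 2: The excluded records sum to 4
Step 3: Original total duration = 125
Step 4: Remaining total = 125 - 4 = 121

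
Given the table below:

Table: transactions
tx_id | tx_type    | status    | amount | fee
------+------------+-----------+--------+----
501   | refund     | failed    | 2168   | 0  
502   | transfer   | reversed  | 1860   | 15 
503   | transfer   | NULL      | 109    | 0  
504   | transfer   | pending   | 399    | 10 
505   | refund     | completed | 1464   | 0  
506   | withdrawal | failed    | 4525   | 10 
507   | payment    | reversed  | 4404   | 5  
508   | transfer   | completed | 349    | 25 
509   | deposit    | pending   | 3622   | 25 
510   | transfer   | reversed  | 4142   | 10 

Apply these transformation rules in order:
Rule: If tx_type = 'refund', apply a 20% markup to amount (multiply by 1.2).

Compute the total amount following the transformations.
23768.4

Step 1: Records with tx_type = 'refund' have total amount = 3632
Step 2: Apply multiplier: 3632 × 1.2 = 4358.4
Step 3: Other records total: 19410
Step 4: Final sum = 4358.4 + 19410 = 23768.4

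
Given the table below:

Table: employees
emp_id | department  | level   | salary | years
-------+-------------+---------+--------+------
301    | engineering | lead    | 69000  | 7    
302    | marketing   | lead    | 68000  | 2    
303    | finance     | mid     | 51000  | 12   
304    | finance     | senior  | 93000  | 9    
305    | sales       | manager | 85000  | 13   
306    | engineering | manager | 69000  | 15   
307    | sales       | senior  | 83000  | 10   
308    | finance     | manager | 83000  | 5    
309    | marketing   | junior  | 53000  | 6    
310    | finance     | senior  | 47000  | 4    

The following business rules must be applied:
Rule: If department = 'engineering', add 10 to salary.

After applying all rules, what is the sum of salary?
701020

Step 1: Count records where department = 'engineering': 2
Step 2: Total bonus added: 2 × 10 = 20
Step 3: Original sum of salary: 701000
Step 4: Final sum = 701000 + 20 = 701020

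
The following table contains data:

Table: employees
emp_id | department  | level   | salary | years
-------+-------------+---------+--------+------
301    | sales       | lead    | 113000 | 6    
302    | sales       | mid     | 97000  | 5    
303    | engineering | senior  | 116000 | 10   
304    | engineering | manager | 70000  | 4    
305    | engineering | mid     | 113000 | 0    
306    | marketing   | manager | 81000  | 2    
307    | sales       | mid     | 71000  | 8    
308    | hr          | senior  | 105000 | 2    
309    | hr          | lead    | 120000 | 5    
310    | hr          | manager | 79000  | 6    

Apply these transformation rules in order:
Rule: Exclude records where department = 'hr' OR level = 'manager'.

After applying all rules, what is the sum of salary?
510000

Step 1: Find records where department = 'hr' OR level = 'manager'
Step 2: 5 records match, summing to 455000
Step 3: Original sum: 965000
Step 4: Remaining sum = 965000 - 455000 = 510000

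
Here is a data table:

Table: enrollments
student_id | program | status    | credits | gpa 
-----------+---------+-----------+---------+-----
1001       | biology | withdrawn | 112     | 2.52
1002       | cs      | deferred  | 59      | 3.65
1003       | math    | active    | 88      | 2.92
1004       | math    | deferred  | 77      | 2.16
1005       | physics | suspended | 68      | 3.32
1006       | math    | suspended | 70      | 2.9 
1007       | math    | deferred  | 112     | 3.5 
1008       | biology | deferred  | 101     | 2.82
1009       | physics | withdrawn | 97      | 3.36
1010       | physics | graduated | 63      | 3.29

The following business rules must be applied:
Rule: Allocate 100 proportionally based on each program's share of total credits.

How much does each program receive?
biology: 25.15, cs: 6.97, math: 40.97, physics: 26.92

Step 1: Calculate total credits = 847
Step 2: Calculate each program's proportion:
  biology: 213/847 = 25.15% → 25.15
  cs: 59/847 = 6.97% → 6.97
  math: 347/847 = 40.97% → 40.97
  physics: 228/847 = 26.92% → 26.92
Step 3: Verify: sum of allocations ≈ 100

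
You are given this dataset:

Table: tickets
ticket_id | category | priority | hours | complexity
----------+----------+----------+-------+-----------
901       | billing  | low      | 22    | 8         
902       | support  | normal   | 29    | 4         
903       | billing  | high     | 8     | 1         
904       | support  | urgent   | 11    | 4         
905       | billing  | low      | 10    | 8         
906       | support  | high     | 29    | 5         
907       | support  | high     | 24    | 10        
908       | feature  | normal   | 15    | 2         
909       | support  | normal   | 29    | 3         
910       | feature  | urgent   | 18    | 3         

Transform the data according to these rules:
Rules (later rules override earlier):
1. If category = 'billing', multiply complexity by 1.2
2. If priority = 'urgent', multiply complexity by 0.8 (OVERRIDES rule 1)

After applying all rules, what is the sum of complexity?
50.0

Step 1: Rule 2 takes priority for records with priority = 'urgent'
  - 2 records: 7 × 0.8 = 5.6
Step 2: Rule 1 applies to remaining records with category = 'billing'
  - 3 records: 17 × 1.2 = 20.4
Step 3: Other records unchanged: 24
Step 4: Final sum = 5.6 + 20.4 + 24 = 50.0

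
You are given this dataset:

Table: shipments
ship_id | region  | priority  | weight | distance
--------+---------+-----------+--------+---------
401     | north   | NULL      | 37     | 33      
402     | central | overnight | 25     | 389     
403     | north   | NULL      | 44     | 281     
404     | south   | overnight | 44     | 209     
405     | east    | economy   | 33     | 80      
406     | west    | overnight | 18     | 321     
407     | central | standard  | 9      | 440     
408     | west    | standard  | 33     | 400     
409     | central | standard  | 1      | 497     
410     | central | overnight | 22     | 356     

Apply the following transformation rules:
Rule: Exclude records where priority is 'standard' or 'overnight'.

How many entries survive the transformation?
3

Step 1: Count records to exclude
  - 3 (standard) + 4 (overnight) = 7 records
Step 2: Total records: 10
Step 3: Remaining = 10 - 7 = 3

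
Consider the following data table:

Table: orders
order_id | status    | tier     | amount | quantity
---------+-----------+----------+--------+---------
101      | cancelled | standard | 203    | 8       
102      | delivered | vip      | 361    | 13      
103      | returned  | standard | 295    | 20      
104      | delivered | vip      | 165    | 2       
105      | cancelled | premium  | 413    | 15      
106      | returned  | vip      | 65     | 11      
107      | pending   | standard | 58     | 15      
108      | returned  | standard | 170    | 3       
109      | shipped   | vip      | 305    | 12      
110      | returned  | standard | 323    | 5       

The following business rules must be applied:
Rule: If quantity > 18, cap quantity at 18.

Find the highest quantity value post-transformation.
18

Step 1: Original maximum quantity = 20
Step 2: Apply cap at 18
Step 3: 1 records had quantity > 18 and were capped
Step 4: Maximum after transformation = 18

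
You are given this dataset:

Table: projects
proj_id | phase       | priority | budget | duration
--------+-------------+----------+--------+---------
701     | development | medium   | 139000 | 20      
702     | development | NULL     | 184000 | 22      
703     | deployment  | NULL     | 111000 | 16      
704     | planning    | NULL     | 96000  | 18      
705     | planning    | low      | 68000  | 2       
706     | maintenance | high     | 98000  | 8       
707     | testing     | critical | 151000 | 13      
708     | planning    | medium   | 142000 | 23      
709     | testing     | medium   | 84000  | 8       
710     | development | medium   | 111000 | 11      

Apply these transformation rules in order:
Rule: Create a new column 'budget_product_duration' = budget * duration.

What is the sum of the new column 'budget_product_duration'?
18374000

Step 1: For each record, compute budget * duration
Example calculations:
  139000 * 20 = 2780000
  184000 * 22 = 4048000
  111000 * 16 = 1776000
  ...
Step 2: Sum all derived values
Step 3: Total = 18374000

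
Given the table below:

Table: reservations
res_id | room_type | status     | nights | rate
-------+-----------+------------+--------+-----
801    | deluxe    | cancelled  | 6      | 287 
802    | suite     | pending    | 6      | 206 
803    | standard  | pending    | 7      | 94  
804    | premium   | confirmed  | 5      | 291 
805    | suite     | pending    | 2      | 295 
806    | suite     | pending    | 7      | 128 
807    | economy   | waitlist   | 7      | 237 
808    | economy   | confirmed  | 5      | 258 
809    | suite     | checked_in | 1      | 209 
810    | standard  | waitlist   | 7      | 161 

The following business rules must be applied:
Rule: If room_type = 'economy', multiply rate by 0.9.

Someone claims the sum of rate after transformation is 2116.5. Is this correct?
Yes, the result is correct.

Step 1: Calculate the correct sum after transformation
Step 2: Apply multiplier 0.9 to records where room_type = 'economy'
Step 3: Correct result = 2116.5
Step 4: Claimed result = 2116.5
Step 5: 2116.5 = 2116.5 ✓
Conclusion: The claimed result is correct.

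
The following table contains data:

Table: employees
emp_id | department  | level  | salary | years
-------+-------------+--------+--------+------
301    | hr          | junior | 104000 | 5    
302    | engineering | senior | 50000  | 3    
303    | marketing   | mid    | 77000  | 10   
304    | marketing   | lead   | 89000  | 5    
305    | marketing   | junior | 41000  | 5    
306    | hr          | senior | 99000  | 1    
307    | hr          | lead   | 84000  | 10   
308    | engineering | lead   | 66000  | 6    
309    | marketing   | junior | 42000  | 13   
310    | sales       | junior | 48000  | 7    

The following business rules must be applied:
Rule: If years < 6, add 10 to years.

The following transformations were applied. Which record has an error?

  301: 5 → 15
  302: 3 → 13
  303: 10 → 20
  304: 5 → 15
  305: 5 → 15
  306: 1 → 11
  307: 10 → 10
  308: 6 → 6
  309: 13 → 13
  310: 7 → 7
Record 303 has an error. The correct transformed value should be 10, not 20.

Step 1: Check each record against the rule
Step 2: Record 303 has years = 10
Step 3: Since 10 >= 6, the bonus should not have been applied
Step 4: Correct value = 10, but claimed value = 20
Conclusion: Record 303 has the error.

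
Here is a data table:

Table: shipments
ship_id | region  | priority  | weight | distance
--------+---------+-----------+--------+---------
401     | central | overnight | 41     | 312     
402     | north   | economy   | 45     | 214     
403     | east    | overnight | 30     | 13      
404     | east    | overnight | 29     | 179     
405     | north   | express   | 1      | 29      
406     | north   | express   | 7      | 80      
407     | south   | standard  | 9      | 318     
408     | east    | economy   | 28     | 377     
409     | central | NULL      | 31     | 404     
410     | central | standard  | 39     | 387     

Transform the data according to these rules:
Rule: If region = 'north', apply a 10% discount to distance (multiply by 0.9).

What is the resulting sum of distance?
2280.7

Step 1: Records with region = 'north' have total distance = 323
Step 2: Apply multiplier: 323 × 0.9 = 290.7
Step 3: Other records total: 1990
Step 4: Final sum = 290.7 + 1990 = 2280.7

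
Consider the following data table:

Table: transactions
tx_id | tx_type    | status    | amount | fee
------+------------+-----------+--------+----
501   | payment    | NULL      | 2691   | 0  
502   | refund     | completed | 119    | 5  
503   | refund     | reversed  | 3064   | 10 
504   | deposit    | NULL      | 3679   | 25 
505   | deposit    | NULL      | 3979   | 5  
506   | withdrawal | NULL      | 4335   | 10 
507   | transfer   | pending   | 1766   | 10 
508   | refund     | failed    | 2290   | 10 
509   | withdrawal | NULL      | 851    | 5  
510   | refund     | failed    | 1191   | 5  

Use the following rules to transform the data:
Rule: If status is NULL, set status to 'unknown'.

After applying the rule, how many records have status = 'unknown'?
5

Step 1: Count records where status IS NULL
Step 2: Found 5 records with NULL status
Step 3: These records will have status set to 'unknown'
Step 4: Records already having status = 'unknown': 0
Step 5: Answer: 5 + 0 = 5 records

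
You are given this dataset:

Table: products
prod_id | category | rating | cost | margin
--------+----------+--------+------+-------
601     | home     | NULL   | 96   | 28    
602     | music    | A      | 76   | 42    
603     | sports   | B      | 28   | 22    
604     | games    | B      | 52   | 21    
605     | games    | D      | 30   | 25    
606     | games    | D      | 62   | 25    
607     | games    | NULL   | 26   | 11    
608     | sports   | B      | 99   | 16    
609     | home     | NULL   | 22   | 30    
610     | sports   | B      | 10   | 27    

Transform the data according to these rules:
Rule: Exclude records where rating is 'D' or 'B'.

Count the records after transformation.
4

Step 1: Count records to exclude
  - 2 (D) + 4 (B) = 6 records
Step 2: Total records: 10
Step 3: Remaining = 10 - 6 = 4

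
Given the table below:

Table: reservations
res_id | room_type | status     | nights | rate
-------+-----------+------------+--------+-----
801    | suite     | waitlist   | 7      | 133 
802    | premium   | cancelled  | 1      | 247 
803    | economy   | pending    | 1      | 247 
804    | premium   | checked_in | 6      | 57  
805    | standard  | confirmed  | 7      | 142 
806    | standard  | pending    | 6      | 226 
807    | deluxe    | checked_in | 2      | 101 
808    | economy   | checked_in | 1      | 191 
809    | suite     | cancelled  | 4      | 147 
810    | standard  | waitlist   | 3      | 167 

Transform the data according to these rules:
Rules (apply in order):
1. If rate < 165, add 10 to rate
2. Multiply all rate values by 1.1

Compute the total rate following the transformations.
1878.8

Step 1: Apply Rule 1 - Add 10 to records with rate < 165
  - 5 records affected: 580 + (5 × 10) = 630
  - Unaffected records: 1078
  - Sum after Rule 1: 1708
Step 2: Apply Rule 2 - Multiply all by 1.1
  - 1708 × 1.1 = 1878.8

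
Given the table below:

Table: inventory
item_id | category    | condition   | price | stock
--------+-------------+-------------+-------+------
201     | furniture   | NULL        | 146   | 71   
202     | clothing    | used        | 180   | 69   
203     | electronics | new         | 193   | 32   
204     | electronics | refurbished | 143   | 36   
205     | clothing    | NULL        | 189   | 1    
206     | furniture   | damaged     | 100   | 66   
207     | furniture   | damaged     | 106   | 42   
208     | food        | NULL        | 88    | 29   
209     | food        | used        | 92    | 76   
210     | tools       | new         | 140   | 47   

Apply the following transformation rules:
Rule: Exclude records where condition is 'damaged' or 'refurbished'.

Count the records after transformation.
7

Step 1: Count records to exclude
  - 2 (damaged) + 1 (refurbished) = 3 records
Step 2: Total records: 10
Step 3: Remaining = 10 - 3 = 7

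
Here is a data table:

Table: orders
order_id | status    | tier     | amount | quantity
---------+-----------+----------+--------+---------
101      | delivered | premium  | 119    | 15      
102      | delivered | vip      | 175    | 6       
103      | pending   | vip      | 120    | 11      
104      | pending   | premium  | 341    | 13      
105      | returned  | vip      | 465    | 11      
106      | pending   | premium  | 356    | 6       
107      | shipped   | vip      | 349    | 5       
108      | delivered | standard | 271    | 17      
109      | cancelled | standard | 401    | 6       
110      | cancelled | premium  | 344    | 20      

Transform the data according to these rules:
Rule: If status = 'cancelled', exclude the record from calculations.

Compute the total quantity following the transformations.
84

Step 1: Identify records where status = 'cancelled'
Step 2: The excluded records sum to 26
Step 3: Original total quantity = 110
Step 4: Remaining total = 110 - 26 = 84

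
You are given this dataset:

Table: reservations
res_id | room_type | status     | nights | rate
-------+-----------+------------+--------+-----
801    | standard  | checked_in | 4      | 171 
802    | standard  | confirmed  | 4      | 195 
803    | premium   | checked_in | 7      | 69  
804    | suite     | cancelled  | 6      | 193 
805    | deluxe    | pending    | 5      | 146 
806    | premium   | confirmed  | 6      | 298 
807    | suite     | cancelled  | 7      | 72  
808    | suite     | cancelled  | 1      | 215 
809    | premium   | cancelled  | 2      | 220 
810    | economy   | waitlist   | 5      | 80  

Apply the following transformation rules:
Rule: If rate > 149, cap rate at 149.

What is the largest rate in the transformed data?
149

Step 1: Original maximum rate = 298
Step 2: Apply cap at 149
Step 3: 6 records had rate > 149 and were capped
Step 4: Maximum after transformation = 149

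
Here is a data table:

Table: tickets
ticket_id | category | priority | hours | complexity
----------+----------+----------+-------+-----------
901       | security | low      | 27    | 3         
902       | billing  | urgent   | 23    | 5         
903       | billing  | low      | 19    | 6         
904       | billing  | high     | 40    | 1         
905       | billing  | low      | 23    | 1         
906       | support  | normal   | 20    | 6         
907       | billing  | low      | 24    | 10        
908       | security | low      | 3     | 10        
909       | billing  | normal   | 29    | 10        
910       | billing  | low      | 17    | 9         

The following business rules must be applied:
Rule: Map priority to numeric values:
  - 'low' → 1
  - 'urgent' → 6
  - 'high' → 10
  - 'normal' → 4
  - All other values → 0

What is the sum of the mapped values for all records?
30

Step 1: Apply mapping to each record
Step 2: Count by status:
  'low': 6 records × 1 = 6
  'urgent': 1 records × 6 = 6
  'high': 1 records × 10 = 10
  'normal': 2 records × 4 = 8
Step 3: Sum all mapped values = 30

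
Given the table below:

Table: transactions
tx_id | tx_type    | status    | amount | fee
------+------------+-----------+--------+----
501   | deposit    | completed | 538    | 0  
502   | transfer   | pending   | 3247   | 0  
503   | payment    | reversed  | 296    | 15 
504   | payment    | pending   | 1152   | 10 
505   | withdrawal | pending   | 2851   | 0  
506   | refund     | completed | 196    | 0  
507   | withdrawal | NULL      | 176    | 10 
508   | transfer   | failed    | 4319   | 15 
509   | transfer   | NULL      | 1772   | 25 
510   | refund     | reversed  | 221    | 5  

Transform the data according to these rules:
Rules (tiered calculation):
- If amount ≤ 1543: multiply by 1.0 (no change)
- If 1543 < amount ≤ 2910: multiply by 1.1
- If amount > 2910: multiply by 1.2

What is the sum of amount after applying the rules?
16743.5

Step 1: Tier 1 (amount ≤ 1543): 6 records, sum = 2579 × 1.0 = 2579.0
Step 2: Tier 2 (1543 < amount ≤ 2910): 2 records, sum = 4623 × 1.1 = 5085.3
Step 3: Tier 3 (amount > 2910): 2 records, sum = 7566 × 1.2 = 9079.2
Step 4: Final sum = 2579.0 + 5085.3 + 9079.2 = 16743.5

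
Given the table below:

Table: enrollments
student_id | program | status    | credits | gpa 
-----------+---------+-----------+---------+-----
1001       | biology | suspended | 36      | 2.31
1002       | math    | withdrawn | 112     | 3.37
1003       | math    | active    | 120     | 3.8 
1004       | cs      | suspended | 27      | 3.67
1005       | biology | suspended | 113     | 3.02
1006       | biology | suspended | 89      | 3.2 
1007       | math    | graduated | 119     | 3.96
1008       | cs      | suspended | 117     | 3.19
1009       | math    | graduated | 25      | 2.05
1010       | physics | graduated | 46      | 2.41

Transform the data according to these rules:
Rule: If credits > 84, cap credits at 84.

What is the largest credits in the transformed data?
84

Step 1: Original maximum credits = 120
Step 2: Apply cap at 84
Step 3: 6 records had credits > 84 and were capped
Step 4: Maximum after transformation = 84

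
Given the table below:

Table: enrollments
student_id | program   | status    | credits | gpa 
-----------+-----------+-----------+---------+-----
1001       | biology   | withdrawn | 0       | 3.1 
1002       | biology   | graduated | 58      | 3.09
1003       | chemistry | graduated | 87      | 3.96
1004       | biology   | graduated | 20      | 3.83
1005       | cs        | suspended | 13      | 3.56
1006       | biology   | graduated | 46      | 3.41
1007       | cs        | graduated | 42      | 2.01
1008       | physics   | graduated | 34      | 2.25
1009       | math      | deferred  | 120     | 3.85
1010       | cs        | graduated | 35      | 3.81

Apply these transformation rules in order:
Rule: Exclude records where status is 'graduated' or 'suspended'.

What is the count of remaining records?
2

Step 1: Count records to exclude
  - 7 (graduated) + 1 (suspended) = 8 records
Step 2: Total records: 10
Step 3: Remaining = 10 - 8 = 2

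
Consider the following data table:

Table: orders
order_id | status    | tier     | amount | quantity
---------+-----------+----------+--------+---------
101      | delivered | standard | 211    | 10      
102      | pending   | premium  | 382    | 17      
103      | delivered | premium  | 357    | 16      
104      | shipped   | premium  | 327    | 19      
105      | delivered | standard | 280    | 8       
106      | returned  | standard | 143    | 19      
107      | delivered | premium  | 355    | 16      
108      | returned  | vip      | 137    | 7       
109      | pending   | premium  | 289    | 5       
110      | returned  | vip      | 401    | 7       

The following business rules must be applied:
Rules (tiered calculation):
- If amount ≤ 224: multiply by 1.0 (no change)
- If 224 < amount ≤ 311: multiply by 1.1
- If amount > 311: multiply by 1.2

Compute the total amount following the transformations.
3303.3

Step 1: Tier 1 (amount ≤ 224): 3 records, sum = 491 × 1.0 = 491.0
Step 2: Tier 2 (224 < amount ≤ 311): 2 records, sum = 569 × 1.1 = 625.9
Step 3: Tier 3 (amount > 311): 5 records, sum = 1822 × 1.2 = 2186.4
Step 4: Final sum = 491.0 + 625.9 + 2186.4 = 3303.3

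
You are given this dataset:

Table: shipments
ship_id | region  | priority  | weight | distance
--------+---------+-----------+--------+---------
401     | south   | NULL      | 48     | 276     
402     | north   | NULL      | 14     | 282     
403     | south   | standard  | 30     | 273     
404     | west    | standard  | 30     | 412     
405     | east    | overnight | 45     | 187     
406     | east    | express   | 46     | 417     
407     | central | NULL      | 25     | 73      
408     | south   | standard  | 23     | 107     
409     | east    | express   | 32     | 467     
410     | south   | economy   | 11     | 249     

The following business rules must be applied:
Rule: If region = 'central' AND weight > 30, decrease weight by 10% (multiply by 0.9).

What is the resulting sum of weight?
304

Step 1: Find records where region = 'central' AND weight > 30
Step 2: 0 records match, summing to 0
Step 3: After multiplier: 0 × 0.9 = 0.0
Step 4: Unaffected records sum: 304
Step 5: Final sum = 0.0 + 304 = 304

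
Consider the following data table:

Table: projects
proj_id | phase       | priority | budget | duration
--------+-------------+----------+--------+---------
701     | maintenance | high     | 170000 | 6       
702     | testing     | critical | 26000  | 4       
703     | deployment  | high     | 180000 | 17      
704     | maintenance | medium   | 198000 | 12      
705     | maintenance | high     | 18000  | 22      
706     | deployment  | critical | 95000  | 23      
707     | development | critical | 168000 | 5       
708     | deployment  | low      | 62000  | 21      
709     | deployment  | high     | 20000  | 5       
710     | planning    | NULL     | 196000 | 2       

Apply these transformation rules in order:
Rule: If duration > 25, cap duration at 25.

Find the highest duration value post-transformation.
23

Step 1: Original maximum duration = 23
Step 2: Check cap of 25 against maximum
Step 3: No records exceed the cap (max 23 <= cap 25), so no capping applies
Step 4: Maximum after transformation = 23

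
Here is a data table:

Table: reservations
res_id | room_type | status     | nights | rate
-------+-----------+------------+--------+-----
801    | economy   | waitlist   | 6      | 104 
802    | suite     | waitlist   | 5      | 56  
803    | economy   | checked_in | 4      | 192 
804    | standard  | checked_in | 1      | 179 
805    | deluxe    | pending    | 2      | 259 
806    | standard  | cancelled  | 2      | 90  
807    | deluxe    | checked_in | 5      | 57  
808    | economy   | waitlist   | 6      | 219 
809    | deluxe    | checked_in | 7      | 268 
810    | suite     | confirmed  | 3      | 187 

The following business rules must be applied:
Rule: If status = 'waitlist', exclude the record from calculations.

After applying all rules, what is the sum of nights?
24

Step 1: Identify records where status = 'waitlist'
Step 2: The excluded records sum to 17
Step 3: Original total nights = 41
Step 4: Remaining total = 41 - 17 = 24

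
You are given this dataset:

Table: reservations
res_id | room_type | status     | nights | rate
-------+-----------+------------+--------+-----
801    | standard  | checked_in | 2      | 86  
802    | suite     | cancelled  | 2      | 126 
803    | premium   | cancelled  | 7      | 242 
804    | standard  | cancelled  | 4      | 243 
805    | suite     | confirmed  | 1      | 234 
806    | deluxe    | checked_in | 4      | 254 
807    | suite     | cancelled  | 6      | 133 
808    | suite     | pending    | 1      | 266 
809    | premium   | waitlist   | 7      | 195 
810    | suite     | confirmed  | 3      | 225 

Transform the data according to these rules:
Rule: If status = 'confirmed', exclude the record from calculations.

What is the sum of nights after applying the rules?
33

Step 1: Identify records where status = 'confirmed'
Step 2: The excluded records sum to 4
Step 3: Original total nights = 37
Step 4: Remaining total = 37 - 4 = 33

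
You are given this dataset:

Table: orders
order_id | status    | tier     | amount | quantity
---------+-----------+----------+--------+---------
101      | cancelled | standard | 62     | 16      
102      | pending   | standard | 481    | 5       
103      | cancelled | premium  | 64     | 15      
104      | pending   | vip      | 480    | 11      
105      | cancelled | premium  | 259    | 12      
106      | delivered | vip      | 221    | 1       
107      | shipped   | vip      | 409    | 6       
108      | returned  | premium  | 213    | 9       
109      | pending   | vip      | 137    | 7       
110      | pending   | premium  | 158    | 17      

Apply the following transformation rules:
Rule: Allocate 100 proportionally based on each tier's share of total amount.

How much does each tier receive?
premium: 27.94, standard: 21.86, vip: 50.2

Step 1: Calculate total amount = 2484
Step 2: Calculate each tier's proportion:
  premium: 694/2484 = 27.94% → 27.94
  standard: 543/2484 = 21.86% → 21.86
  vip: 1247/2484 = 50.20% → 50.2
Step 3: Verify: sum of allocations ≈ 100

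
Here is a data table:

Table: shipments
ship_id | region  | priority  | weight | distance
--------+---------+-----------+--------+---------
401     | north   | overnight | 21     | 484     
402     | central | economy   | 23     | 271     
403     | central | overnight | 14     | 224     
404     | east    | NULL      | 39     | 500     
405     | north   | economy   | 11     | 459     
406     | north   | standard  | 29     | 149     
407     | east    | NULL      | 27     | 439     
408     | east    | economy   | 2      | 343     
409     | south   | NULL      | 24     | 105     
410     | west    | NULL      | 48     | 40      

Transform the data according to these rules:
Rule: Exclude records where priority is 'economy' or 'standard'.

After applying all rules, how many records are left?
6

Step 1: Count records to exclude
  - 3 (economy) + 1 (standard) = 4 records
Step 2: Total records: 10
Step 3: Remaining = 10 - 4 = 6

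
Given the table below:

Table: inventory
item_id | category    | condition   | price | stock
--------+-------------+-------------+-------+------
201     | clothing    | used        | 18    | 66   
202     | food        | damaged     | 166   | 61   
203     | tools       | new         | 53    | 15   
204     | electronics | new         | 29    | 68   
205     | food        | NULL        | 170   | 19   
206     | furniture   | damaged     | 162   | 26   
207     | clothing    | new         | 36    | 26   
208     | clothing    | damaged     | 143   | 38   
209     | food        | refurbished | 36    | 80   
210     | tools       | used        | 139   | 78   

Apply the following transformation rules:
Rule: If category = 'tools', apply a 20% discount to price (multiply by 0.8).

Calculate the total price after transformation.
913.6

Step 1: Records with category = 'tools' have total price = 192
Step 2: Apply multiplier: 192 × 0.8 = 153.6
Step 3: Other records total: 760
Step 4: Final sum = 153.6 + 760 = 913.6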